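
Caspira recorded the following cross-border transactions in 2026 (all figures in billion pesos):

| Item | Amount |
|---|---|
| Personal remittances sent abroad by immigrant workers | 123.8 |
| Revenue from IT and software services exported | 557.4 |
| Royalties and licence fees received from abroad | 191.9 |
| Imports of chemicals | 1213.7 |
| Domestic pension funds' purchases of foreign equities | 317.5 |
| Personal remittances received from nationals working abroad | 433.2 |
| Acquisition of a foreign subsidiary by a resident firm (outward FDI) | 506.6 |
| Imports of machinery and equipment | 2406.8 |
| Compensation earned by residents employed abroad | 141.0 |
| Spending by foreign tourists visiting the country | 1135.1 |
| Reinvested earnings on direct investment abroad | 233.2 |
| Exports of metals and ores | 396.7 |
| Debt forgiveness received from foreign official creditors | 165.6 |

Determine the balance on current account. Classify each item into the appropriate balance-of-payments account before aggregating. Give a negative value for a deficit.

-655.8

Goods: -1213.7 - 2406.8 + 396.7 = -3223.8
Services: 557.4 + 191.9 + 1135.1 = 1884.4
Primary income: 233.2 + 141.0 = 374.2
Secondary income: 433.2 - 123.8 = 309.4
Current account = (-3223.8) + 1884.4 + 374.2 + 309.4 = -655.8
(Excluded from the current account — financial account: domestic pension funds' purchases of foreign equities 317.5, acquisition of a foreign subsidiary by a resident firm (outward FDI) 506.6; capital account: debt forgiveness received from foreign official creditors 165.6.)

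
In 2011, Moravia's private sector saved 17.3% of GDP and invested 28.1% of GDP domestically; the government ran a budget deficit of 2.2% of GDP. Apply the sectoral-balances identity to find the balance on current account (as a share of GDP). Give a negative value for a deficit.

By the sectoral-balances identity, CA = (S_private - I) + (T - G).
Private balance = 17.3 - 28.1 = -10.8
Government balance (T - G) = -2.2
CA = -10.8 + (-2.2) = -13.0

-13.0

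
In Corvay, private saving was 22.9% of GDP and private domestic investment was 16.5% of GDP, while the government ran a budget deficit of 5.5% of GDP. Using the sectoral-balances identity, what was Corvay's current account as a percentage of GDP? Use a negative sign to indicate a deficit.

By the sectoral-balances identity, CA = (S_private - I) + (T - G).
Private balance = 22.9 - 16.5 = 6.4
Government balance (T - G) = -5.5
CA = 6.4 + (-5.5) = 0.9

0.9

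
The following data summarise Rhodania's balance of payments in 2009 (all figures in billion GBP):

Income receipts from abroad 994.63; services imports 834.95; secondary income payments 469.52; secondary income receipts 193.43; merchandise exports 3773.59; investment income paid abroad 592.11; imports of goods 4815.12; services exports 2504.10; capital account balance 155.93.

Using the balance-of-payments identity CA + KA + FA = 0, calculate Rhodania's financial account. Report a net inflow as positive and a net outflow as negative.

Goods balance = 3773.59 - 4815.12 = -1041.53
Services balance = 2504.10 - 834.95 = 1669.15
Trade balance (goods + services) = -1041.53 + 1669.15 = 627.62
Net primary income = 994.63 - 592.11 = 402.52
Net secondary income = 193.43 - 469.52 = -276.09
Current account = 627.62 + 402.52 + (-276.09) = 754.05
Financial account = -(754.05 + 155.93) = -909.98

-909.98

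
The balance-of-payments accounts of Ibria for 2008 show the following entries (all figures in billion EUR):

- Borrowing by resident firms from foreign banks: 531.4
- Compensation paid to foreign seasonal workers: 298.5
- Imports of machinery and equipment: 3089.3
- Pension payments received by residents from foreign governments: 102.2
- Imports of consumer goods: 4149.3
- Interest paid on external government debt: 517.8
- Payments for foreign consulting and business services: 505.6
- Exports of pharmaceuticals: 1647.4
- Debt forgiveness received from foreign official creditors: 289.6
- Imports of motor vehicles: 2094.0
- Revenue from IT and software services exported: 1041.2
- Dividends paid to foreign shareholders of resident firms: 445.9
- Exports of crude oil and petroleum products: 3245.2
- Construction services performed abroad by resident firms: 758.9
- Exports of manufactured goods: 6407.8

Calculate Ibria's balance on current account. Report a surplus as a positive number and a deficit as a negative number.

Goods: 3245.2 - 2094.0 - 3089.3 + 1647.4 + 6407.8 - 4149.3 = 1967.8
Services: 1041.2 + 758.9 - 505.6 = 1294.5
Primary income: -517.8 - 298.5 - 445.9 = -1262.2
Secondary income: 102.2
Current account = 1967.8 + 1294.5 + (-1262.2) + 102.2 = 2102.3
(Excluded from the current account — financial account: borrowing by resident firms from foreign banks 531.4; capital account: debt forgiveness received from foreign official creditors 289.6.)

2102.3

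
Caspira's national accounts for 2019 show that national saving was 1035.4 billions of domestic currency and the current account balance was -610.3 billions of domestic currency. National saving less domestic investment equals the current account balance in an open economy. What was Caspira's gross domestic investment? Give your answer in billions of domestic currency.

1645.7

S - I = CA (net lending to the rest of the world).
I = S - CA = 1035.4 - (-610.3) = 1645.7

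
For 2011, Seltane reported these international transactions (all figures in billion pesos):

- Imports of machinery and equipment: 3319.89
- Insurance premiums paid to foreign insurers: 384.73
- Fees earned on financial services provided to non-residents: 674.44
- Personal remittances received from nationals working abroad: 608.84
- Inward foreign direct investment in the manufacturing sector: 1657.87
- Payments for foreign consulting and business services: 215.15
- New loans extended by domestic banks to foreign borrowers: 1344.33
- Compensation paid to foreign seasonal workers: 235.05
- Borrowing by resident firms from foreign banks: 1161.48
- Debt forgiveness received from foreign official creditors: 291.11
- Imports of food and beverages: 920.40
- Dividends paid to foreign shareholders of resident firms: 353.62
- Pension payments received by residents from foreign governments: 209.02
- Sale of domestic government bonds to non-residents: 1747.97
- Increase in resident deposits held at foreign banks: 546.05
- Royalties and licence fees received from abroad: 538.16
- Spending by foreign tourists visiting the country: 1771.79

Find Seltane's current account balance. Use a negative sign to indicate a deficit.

Goods: -3319.89 - 920.40 = -4240.29
Services: -215.15 + 538.16 - 384.73 + 674.44 + 1771.79 = 2384.51
Primary income: -353.62 - 235.05 = -588.67
Secondary income: 608.84 + 209.02 = 817.86
Current account = (-4240.29) + 2384.51 + (-588.67) + 817.86 = -1626.59
(Excluded from the current account — financial account: inward foreign direct investment in the manufacturing sector 1657.87, new loans extended by domestic banks to foreign borrowers 1344.33, borrowing by resident firms from foreign banks 1161.48, sale of domestic government bonds to non-residents 1747.97, increase in resident deposits held at foreign banks 546.05; capital account: debt forgiveness received from foreign official creditors 291.11.)

-1626.59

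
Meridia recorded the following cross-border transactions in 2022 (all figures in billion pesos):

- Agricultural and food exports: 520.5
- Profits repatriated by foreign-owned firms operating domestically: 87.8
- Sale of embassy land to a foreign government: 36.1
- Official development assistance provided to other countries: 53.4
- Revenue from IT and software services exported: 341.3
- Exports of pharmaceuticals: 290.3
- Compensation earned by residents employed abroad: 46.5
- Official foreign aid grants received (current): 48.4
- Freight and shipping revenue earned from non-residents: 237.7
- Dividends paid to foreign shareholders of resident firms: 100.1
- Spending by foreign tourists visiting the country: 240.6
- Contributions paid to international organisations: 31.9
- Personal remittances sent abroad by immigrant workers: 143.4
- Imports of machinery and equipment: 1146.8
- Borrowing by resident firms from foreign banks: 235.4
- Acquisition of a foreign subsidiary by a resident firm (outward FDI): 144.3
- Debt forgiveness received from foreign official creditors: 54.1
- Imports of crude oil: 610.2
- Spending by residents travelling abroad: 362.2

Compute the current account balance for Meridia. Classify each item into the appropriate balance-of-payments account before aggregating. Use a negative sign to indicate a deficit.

-810.5

Goods: 520.5 + 290.3 - 610.2 - 1146.8 = -946.2
Services: 341.3 - 362.2 + 240.6 + 237.7 = 457.4
Primary income: 46.5 - 87.8 - 100.1 = -141.4
Secondary income: 48.4 - 53.4 - 143.4 - 31.9 = -180.3
Current account = (-946.2) + 457.4 + (-141.4) + (-180.3) = -810.5
(Excluded from the current account — capital account: sale of embassy land to a foreign government 36.1, debt forgiveness received from foreign official creditors 54.1; financial account: borrowing by resident firms from foreign banks 235.4, acquisition of a foreign subsidiary by a resident firm (outward FDI) 144.3.)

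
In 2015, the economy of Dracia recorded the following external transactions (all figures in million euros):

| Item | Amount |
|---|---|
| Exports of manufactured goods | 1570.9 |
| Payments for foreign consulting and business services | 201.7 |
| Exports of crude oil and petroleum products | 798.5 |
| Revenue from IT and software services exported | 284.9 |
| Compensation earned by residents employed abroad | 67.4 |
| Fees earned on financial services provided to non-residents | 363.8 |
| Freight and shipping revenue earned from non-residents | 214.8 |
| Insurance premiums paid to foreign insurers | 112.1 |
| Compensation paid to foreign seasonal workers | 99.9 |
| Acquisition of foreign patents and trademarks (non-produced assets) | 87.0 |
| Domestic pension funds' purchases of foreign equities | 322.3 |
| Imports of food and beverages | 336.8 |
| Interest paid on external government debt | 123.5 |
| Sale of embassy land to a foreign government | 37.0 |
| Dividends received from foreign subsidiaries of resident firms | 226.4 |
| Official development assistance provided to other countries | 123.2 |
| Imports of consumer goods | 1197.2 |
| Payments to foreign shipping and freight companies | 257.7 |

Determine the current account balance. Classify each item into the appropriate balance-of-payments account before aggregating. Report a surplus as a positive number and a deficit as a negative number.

Goods: 798.5 - 1197.2 + 1570.9 - 336.8 = 835.4
Services: -201.7 + 284.9 - 112.1 + 214.8 + 363.8 - 257.7 = 292.0
Primary income: -123.5 + 226.4 - 99.9 + 67.4 = 70.4
Secondary income: -123.2
Current account = 835.4 + 292.0 + 70.4 + (-123.2) = 1074.6
(Excluded from the current account — capital account: acquisition of foreign patents and trademarks (non-produced assets) 87.0, sale of embassy land to a foreign government 37.0; financial account: domestic pension funds' purchases of foreign equities 322.3.)

1074.6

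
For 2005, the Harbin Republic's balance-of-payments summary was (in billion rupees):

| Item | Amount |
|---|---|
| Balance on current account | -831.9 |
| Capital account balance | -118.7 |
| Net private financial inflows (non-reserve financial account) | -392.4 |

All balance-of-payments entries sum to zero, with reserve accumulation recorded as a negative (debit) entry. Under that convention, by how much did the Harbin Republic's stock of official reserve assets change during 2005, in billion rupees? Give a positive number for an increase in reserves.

-1343.0

Official reserve transactions balance = -((-831.9) + (-118.7) + (-392.4)) = 1343.0
An accumulation of reserves is recorded as a debit (negative entry), so the change in the stock of reserves is the negative of that balance.
Change in official reserves = -(1343.0) = -1343.0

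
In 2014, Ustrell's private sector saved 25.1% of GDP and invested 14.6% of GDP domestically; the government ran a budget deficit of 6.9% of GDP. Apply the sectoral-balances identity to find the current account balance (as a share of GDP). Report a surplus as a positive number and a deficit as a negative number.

By the sectoral-balances identity, CA = (S_private - I) + (T - G).
Private balance = 25.1 - 14.6 = 10.5
Government balance (T - G) = -6.9
CA = 10.5 + (-6.9) = 3.6

3.6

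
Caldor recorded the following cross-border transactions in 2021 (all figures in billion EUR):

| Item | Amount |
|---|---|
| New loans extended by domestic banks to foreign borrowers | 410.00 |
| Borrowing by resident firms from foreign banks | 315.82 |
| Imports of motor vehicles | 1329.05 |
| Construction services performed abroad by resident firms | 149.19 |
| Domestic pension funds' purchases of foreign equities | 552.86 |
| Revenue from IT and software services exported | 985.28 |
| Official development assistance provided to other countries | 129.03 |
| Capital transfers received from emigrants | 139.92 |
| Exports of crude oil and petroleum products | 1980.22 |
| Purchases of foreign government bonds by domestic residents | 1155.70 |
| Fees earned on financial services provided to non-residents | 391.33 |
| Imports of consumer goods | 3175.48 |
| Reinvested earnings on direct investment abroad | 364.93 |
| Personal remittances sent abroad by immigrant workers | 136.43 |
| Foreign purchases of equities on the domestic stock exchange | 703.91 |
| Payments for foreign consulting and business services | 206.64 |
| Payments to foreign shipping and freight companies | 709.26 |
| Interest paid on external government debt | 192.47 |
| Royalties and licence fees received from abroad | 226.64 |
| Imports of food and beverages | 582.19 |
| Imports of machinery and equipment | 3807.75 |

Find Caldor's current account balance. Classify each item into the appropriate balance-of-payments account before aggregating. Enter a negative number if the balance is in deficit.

Goods: -1329.05 - 3807.75 - 582.19 + 1980.22 - 3175.48 = -6914.25
Services: -206.64 + 391.33 - 709.26 + 149.19 + 985.28 + 226.64 = 836.54
Primary income: 364.93 - 192.47 = 172.46
Secondary income: -136.43 - 129.03 = -265.46
Current account = (-6914.25) + 836.54 + 172.46 + (-265.46) = -6170.71
(Excluded from the current account — financial account: new loans extended by domestic banks to foreign borrowers 410.00, borrowing by resident firms from foreign banks 315.82, domestic pension funds' purchases of foreign equities 552.86, purchases of foreign government bonds by domestic residents 1155.70, foreign purchases of equities on the domestic stock exchange 703.91; capital account: capital transfers received from emigrants 139.92.)

-6170.71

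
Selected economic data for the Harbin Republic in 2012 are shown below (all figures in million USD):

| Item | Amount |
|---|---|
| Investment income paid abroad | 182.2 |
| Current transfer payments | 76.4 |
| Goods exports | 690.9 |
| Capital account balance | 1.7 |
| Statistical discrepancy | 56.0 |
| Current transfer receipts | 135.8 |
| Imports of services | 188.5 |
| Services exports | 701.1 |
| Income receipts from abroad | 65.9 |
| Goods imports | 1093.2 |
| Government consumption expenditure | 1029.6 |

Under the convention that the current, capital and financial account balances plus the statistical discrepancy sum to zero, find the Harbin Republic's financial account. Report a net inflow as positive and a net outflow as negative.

Goods balance = 690.9 - 1093.2 = -402.3
Services balance = 701.1 - 188.5 = 512.6
Trade balance (goods + services) = -402.3 + 512.6 = 110.3
Net primary income = 65.9 - 182.2 = -116.3
Net secondary income = 135.8 - 76.4 = 59.4
Current account = 110.3 + (-116.3) + 59.4 = 53.4
Financial account = -(53.4 + 1.7 + 56.0) = -111.1

-111.1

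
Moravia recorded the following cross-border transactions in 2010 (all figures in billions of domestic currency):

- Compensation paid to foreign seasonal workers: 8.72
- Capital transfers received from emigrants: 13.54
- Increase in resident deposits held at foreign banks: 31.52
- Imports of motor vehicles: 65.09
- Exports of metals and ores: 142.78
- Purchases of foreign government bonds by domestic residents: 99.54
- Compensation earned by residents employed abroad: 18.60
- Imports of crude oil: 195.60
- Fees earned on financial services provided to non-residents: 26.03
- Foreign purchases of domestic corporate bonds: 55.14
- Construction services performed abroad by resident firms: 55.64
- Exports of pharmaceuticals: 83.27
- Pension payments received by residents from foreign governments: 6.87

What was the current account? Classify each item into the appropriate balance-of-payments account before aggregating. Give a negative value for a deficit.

Goods: -195.60 + 142.78 - 65.09 + 83.27 = -34.64
Services: 26.03 + 55.64 = 81.67
Primary income: 18.60 - 8.72 = 9.88
Secondary income: 6.87
Current account = (-34.64) + 81.67 + 9.88 + 6.87 = 63.78
(Excluded from the current account — capital account: capital transfers received from emigrants 13.54; financial account: increase in resident deposits held at foreign banks 31.52, purchases of foreign government bonds by domestic residents 99.54, foreign purchases of domestic corporate bonds 55.14.)

63.78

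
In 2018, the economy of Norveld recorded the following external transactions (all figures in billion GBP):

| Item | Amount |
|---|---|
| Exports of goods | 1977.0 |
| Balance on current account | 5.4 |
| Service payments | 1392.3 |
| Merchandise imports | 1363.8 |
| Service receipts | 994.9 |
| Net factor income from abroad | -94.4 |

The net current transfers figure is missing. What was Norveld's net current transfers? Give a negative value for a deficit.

-116.0

Current account = goods balance + services balance + net primary income + net secondary income
Sum of the known components = 121.4
Net current transfers = CA - (known components) = 5.4 - 121.4 = -116.0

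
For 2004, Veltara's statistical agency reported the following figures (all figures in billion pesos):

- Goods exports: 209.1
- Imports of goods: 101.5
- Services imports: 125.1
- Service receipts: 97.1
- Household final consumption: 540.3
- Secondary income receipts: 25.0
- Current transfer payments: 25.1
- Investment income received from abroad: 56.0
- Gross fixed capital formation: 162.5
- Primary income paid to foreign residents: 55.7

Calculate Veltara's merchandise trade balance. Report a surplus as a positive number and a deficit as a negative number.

107.6

Goods balance = 209.1 - 101.5 = 107.6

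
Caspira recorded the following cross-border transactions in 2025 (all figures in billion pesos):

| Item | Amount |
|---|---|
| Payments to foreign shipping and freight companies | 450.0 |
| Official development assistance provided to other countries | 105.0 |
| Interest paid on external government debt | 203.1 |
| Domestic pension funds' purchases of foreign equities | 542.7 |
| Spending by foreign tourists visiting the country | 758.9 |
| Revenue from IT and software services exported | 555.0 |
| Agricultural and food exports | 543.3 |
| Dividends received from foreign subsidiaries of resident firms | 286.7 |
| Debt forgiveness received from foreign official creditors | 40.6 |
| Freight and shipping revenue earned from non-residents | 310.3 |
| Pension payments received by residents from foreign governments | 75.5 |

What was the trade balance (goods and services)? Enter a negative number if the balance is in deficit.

Goods: 543.3
Services: 555.0 - 450.0 + 310.3 + 758.9 = 1174.2
Trade balance = 543.3 + 1174.2 = 1717.5
(Excluded from the trade balance — secondary income: official development assistance provided to other countries 105.0, pension payments received by residents from foreign governments 75.5; primary income: interest paid on external government debt 203.1, dividends received from foreign subsidiaries of resident firms 286.7; financial account: domestic pension funds' purchases of foreign equities 542.7; capital account: debt forgiveness received from foreign official creditors 40.6.)

1717.5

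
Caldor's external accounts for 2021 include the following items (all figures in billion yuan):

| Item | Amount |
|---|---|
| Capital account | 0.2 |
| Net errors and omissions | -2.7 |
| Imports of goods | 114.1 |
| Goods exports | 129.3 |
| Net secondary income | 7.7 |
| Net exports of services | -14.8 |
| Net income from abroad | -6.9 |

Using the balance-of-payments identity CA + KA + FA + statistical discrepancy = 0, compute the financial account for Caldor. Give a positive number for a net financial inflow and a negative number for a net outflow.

1.3

Goods balance = 129.3 - 114.1 = 15.2
Services balance = -14.8
Trade balance (goods + services) = 15.2 + (-14.8) = 0.4
Net primary income = -6.9
Net secondary income = 7.7
Current account = 0.4 + (-6.9) + 7.7 = 1.2
Financial account = -(1.2 + 0.2 + (-2.7)) = 1.3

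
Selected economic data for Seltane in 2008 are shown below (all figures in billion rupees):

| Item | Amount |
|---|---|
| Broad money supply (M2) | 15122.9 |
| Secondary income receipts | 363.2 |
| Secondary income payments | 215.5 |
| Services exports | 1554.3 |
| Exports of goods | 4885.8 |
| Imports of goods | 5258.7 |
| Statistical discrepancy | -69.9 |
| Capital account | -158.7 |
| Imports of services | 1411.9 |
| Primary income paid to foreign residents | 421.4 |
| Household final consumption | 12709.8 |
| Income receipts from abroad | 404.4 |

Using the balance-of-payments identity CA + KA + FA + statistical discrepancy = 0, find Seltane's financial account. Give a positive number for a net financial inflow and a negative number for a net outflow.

328.4

Goods balance = 4885.8 - 5258.7 = -372.9
Services balance = 1554.3 - 1411.9 = 142.4
Trade balance (goods + services) = -372.9 + 142.4 = -230.5
Net primary income = 404.4 - 421.4 = -17.0
Net secondary income = 363.2 - 215.5 = 147.7
Current account = -230.5 + (-17.0) + 147.7 = -99.8
Financial account = -(-99.8 + (-158.7) + (-69.9)) = 328.4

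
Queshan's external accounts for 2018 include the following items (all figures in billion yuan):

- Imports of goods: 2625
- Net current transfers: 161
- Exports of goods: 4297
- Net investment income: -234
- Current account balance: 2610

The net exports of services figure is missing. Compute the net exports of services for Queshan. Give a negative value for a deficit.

Current account = goods balance + services balance + net primary income + net secondary income
Sum of the known components = 1599
Net exports of services = CA - (known components) = 2610 - 1599 = 1011

1011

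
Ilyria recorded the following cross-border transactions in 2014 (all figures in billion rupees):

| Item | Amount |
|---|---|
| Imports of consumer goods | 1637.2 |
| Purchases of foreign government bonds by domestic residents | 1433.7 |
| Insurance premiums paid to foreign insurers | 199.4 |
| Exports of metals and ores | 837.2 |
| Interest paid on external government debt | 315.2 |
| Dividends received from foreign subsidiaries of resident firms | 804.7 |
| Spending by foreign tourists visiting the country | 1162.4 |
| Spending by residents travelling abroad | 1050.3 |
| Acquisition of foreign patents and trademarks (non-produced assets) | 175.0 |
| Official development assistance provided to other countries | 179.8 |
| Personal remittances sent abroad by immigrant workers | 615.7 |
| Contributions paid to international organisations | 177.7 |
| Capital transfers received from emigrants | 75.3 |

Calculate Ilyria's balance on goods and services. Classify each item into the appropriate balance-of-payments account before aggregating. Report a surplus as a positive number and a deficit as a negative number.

Goods: -1637.2 + 837.2 = -800.0
Services: -1050.3 - 199.4 + 1162.4 = -87.3
Trade balance = -800.0 + (-87.3) = -887.3
(Excluded from the trade balance — financial account: purchases of foreign government bonds by domestic residents 1433.7; primary income: interest paid on external government debt 315.2, dividends received from foreign subsidiaries of resident firms 804.7; capital account: acquisition of foreign patents and trademarks (non-produced assets) 175.0, capital transfers received from emigrants 75.3; secondary income: official development assistance provided to other countries 179.8, personal remittances sent abroad by immigrant workers 615.7, contributions paid to international organisations 177.7.)

-887.3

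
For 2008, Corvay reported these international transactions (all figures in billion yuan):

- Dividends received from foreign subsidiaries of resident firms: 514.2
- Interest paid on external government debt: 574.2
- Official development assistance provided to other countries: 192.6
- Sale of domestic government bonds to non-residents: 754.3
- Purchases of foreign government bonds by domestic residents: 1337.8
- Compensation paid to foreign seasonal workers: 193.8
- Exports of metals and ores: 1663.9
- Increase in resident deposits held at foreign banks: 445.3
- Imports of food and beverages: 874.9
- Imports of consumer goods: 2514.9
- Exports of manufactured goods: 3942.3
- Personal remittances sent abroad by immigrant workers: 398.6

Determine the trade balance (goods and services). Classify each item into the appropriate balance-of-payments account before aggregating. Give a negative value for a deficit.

2216.4

Goods: 1663.9 + 3942.3 - 2514.9 - 874.9 = 2216.4
Trade balance = 2216.4 + 0.0 = 2216.4
(Excluded from the trade balance — primary income: dividends received from foreign subsidiaries of resident firms 514.2, interest paid on external government debt 574.2, compensation paid to foreign seasonal workers 193.8; secondary income: official development assistance provided to other countries 192.6, personal remittances sent abroad by immigrant workers 398.6; financial account: sale of domestic government bonds to non-residents 754.3, purchases of foreign government bonds by domestic residents 1337.8, increase in resident deposits held at foreign banks 445.3.)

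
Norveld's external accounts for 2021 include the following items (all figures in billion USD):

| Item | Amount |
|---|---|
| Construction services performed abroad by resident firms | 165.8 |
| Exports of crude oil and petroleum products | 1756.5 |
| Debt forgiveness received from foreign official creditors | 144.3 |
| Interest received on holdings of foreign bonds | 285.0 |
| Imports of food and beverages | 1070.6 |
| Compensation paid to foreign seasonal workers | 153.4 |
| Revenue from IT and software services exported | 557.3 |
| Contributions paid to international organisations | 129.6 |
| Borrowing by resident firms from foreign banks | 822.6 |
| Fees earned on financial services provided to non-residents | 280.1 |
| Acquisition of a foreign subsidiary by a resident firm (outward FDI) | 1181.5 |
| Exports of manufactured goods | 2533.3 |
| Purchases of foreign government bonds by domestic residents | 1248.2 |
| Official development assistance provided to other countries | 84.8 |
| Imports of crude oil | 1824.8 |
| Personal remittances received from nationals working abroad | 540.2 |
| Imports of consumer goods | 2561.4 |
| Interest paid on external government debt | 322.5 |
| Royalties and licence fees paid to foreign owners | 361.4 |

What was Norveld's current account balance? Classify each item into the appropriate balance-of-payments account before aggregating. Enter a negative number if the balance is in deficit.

-390.3

Goods: -2561.4 - 1824.8 + 1756.5 - 1070.6 + 2533.3 = -1167.0
Services: 165.8 + 280.1 + 557.3 - 361.4 = 641.8
Primary income: -322.5 + 285.0 - 153.4 = -190.9
Secondary income: -84.8 - 129.6 + 540.2 = 325.8
Current account = (-1167.0) + 641.8 + (-190.9) + 325.8 = -390.3
(Excluded from the current account — capital account: debt forgiveness received from foreign official creditors 144.3; financial account: borrowing by resident firms from foreign banks 822.6, acquisition of a foreign subsidiary by a resident firm (outward FDI) 1181.5, purchases of foreign government bonds by domestic residents 1248.2.)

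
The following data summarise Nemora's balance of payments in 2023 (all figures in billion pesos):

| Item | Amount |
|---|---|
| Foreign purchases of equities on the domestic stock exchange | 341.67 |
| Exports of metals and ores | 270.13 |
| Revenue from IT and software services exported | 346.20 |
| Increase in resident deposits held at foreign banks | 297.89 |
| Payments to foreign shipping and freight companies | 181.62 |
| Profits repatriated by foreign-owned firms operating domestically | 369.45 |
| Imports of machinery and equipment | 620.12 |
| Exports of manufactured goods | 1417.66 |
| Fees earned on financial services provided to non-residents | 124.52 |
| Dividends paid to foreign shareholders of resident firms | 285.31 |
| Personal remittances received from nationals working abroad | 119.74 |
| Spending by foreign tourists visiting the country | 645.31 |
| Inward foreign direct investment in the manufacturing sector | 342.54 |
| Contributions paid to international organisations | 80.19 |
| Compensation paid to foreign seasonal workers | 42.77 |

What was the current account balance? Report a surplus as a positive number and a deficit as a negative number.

Goods: -620.12 + 1417.66 + 270.13 = 1067.67
Services: -181.62 + 124.52 + 346.20 + 645.31 = 934.41
Primary income: -42.77 - 369.45 - 285.31 = -697.53
Secondary income: 119.74 - 80.19 = 39.55
Current account = 1067.67 + 934.41 + (-697.53) + 39.55 = 1344.10
(Excluded from the current account — financial account: foreign purchases of equities on the domestic stock exchange 341.67, increase in resident deposits held at foreign banks 297.89, inward foreign direct investment in the manufacturing sector 342.54.)

1344.10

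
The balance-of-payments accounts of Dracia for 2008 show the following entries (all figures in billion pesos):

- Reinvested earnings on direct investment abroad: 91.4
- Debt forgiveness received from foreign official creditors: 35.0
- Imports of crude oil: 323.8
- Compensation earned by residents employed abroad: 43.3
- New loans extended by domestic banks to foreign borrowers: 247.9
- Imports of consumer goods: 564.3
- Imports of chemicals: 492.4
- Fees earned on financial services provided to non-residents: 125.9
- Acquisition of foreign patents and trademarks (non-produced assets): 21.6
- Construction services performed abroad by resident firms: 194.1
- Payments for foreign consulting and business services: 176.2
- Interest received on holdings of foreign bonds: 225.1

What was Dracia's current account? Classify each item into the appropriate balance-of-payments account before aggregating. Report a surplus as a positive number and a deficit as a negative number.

-876.9

Goods: -492.4 - 323.8 - 564.3 = -1380.5
Services: -176.2 + 194.1 + 125.9 = 143.8
Primary income: 225.1 + 43.3 + 91.4 = 359.8
Current account = (-1380.5) + 143.8 + 359.8 = -876.9
(Excluded from the current account — capital account: debt forgiveness received from foreign official creditors 35.0, acquisition of foreign patents and trademarks (non-produced assets) 21.6; financial account: new loans extended by domestic banks to foreign borrowers 247.9.)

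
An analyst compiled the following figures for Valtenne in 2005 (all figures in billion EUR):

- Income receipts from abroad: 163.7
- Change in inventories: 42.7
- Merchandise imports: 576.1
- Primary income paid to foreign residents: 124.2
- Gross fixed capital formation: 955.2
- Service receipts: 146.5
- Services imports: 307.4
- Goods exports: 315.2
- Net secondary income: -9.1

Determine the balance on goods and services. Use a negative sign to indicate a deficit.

Goods balance = 315.2 - 576.1 = -260.9
Services balance = 146.5 - 307.4 = -160.9
Trade balance (goods + services) = -260.9 + (-160.9) = -421.8

-421.8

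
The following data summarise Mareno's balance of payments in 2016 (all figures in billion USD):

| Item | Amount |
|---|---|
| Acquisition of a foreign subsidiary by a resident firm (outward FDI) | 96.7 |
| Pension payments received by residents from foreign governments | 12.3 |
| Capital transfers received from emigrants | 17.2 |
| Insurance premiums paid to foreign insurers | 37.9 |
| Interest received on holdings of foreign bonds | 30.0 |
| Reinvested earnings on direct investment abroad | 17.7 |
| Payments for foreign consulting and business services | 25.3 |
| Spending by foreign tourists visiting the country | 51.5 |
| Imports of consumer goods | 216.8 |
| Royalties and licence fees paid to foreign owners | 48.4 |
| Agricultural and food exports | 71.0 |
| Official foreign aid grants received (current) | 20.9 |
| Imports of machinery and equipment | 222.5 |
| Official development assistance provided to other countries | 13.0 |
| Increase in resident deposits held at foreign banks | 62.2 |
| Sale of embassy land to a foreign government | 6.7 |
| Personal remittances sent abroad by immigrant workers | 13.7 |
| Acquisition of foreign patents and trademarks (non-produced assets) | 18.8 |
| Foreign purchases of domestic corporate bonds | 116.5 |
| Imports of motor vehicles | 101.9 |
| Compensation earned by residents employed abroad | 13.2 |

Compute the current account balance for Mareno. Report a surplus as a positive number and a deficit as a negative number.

-462.9

Goods: 71.0 - 222.5 - 216.8 - 101.9 = -470.2
Services: -48.4 - 37.9 + 51.5 - 25.3 = -60.1
Primary income: 13.2 + 17.7 + 30.0 = 60.9
Secondary income: 20.9 + 12.3 - 13.7 - 13.0 = 6.5
Current account = (-470.2) + (-60.1) + 60.9 + 6.5 = -462.9
(Excluded from the current account — financial account: acquisition of a foreign subsidiary by a resident firm (outward FDI) 96.7, increase in resident deposits held at foreign banks 62.2, foreign purchases of domestic corporate bonds 116.5; capital account: capital transfers received from emigrants 17.2, sale of embassy land to a foreign government 6.7, acquisition of foreign patents and trademarks (non-produced assets) 18.8.)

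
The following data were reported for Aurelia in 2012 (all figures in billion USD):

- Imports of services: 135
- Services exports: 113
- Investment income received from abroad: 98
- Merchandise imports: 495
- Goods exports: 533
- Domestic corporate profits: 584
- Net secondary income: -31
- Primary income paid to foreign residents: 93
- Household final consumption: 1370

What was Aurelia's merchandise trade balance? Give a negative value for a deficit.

Goods balance = 533 - 495 = 38

38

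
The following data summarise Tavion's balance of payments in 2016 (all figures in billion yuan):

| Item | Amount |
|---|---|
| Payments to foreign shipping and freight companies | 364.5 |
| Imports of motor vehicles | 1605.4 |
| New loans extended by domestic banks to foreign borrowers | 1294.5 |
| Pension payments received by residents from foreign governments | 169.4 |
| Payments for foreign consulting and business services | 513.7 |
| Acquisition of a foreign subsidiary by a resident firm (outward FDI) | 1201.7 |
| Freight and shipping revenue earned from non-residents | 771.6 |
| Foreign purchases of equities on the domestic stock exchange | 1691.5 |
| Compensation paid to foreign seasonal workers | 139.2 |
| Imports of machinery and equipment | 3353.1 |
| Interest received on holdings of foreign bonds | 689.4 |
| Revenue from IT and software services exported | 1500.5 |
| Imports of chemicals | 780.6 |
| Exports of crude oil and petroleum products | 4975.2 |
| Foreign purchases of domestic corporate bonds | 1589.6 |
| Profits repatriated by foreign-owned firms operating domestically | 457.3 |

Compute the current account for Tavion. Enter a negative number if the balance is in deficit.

Goods: 4975.2 - 3353.1 - 1605.4 - 780.6 = -763.9
Services: 1500.5 - 364.5 - 513.7 + 771.6 = 1393.9
Primary income: -139.2 - 457.3 + 689.4 = 92.9
Secondary income: 169.4
Current account = (-763.9) + 1393.9 + 92.9 + 169.4 = 892.3
(Excluded from the current account — financial account: new loans extended by domestic banks to foreign borrowers 1294.5, acquisition of a foreign subsidiary by a resident firm (outward FDI) 1201.7, foreign purchases of equities on the domestic stock exchange 1691.5, foreign purchases of domestic corporate bonds 1589.6.)

892.3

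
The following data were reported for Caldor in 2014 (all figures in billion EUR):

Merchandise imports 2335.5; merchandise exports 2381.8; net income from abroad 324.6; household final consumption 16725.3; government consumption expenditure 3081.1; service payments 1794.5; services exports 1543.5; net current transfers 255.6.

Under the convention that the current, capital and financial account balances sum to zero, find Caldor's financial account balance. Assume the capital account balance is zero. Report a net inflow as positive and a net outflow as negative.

Goods balance = 2381.8 - 2335.5 = 46.3
Services balance = 1543.5 - 1794.5 = -251.0
Trade balance (goods + services) = 46.3 + (-251.0) = -204.7
Net primary income = 324.6
Net secondary income = 255.6
Current account = -204.7 + 324.6 + 255.6 = 375.5
Financial account = -(375.5) = -375.5

-375.5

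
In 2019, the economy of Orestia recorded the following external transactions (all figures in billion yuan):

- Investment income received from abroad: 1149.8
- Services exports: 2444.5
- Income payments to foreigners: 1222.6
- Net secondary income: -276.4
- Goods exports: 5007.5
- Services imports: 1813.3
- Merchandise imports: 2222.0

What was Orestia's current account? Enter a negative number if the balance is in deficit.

3067.5

Goods balance = 5007.5 - 2222.0 = 2785.5
Services balance = 2444.5 - 1813.3 = 631.2
Trade balance (goods + services) = 2785.5 + 631.2 = 3416.7
Net primary income = 1149.8 - 1222.6 = -72.8
Net secondary income = -276.4
Current account = 3416.7 + (-72.8) + (-276.4) = 3067.5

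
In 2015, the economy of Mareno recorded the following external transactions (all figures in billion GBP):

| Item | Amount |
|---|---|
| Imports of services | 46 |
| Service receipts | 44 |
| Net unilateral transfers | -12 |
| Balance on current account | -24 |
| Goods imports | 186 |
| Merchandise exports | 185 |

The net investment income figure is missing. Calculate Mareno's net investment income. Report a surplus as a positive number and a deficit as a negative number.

-9

Current account = goods balance + services balance + net primary income + net secondary income
Sum of the known components = -15
Net investment income = CA - (known components) = -24 - (-15) = -9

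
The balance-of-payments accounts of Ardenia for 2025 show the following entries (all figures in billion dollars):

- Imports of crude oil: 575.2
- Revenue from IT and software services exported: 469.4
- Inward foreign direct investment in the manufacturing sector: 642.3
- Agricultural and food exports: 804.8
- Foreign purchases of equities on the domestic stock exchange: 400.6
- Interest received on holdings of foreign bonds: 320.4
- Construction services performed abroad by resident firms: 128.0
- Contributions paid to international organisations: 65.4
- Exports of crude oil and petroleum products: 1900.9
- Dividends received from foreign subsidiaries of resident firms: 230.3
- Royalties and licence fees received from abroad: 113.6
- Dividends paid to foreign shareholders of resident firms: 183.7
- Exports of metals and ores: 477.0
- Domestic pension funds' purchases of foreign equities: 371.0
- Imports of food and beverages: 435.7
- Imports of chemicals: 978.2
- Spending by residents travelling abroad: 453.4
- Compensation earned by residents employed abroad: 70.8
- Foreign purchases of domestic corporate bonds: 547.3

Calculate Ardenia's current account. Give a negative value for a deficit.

1823.6

Goods: 804.8 + 477.0 - 435.7 - 978.2 - 575.2 + 1900.9 = 1193.6
Services: 469.4 + 128.0 - 453.4 + 113.6 = 257.6
Primary income: 70.8 - 183.7 + 230.3 + 320.4 = 437.8
Secondary income: -65.4
Current account = 1193.6 + 257.6 + 437.8 + (-65.4) = 1823.6
(Excluded from the current account — financial account: inward foreign direct investment in the manufacturing sector 642.3, foreign purchases of equities on the domestic stock exchange 400.6, domestic pension funds' purchases of foreign equities 371.0, foreign purchases of domestic corporate bonds 547.3.)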